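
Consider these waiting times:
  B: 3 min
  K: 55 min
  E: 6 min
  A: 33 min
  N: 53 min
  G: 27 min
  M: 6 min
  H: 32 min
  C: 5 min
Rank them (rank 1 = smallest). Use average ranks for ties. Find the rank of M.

Sorted (ascending): 3, 5, 6, 6, 27, 32, 33, 53, 55
The 2 values of 6 occupy positions 3–4 → average rank (3+4)/2 = 3.5.
M has value 6 min → rank 3.5.

3.5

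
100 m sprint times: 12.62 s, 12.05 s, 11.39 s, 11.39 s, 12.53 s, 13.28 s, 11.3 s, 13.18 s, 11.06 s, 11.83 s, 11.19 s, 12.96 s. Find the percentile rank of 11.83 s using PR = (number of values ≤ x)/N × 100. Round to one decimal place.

50.0

N = 12.
Strictly below 11.83: 5. Equal to 11.83: 1.
PR = 6/12 × 100 = 50.0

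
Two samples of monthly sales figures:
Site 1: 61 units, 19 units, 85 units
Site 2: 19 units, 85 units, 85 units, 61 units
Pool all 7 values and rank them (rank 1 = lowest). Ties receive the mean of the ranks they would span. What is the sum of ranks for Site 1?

Sorted (ascending): 19, 19, 61, 61, 85, 85, 85
The 2 values of 19 occupy positions 1–2 → average rank (1+2)/2 = 1.5.
The 2 values of 61 occupy positions 3–4 → average rank (3+4)/2 = 3.5.
The 3 values of 85 occupy positions 5–7 → average rank 6.
Site 1 values → pooled ranks: 61→3.5, 19→1.5, 85→6
Rank sum = 3.5 + 1.5 + 6 = 11

11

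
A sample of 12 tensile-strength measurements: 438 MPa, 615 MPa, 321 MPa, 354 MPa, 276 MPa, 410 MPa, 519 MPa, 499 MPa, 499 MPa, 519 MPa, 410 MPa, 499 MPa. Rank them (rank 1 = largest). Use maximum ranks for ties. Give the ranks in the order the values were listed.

Sorted (descending): 615, 519, 519, 499, 499, 499, 438, 410, 410, 354, 321, 276
The 2 values of 519 occupy positions 2–3 → each gets rank 3.
The 3 values of 499 occupy positions 4–6 → each gets rank 6.
The 2 values of 410 occupy positions 8–9 → each gets rank 9.

7, 1, 11, 10, 12, 9, 3, 6, 6, 3, 9, 6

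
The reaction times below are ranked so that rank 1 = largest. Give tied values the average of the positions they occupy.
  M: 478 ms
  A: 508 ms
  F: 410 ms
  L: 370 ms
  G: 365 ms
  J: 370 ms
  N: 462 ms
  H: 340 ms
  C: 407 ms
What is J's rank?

6.5

Sorted (descending): 508, 478, 462, 410, 407, 370, 370, 365, 340
The 2 values of 370 occupy positions 6–7 → average rank (6+7)/2 = 6.5.
J has value 370 ms → rank 6.5.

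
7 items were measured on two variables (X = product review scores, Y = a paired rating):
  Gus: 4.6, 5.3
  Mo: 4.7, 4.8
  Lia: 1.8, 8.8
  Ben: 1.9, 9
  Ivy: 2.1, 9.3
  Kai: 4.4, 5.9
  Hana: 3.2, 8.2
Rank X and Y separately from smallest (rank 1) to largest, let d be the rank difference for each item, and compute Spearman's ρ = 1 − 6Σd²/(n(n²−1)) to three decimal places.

-0.857

Ranks of variable 1: 6, 7, 1, 2, 3, 5, 4
Ranks of variable 2: 2, 1, 5, 6, 7, 3, 4
d = r₁ − r₂: 4, 6, -4, -4, -4, 2, 0
d²: 16, 36, 16, 16, 16, 4, 0; Σd² = 104
ρ = 1 − 6·104/(7·48) = 1 − 624/336 = -0.857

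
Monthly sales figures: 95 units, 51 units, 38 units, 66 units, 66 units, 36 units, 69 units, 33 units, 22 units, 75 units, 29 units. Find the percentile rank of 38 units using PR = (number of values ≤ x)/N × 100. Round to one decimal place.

N = 11.
Strictly below 38: 4. Equal to 38: 1.
PR = 5/11 × 100 = 45.5

45.5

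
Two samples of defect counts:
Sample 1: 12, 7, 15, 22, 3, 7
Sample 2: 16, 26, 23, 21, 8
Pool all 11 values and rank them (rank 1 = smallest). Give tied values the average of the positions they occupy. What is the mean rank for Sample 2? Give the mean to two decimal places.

8.00

Sorted (ascending): 3, 7, 7, 8, 12, 15, 16, 21, 22, 23, 26
The 2 values of 7 occupy positions 2–3 → average rank (2+3)/2 = 2.5.
Sample 2 values → pooled ranks: 16→7, 26→11, 23→10, 21→8, 8→4
Mean rank = (7 + 11 + 10 + 8 + 4) / 5 = 8.00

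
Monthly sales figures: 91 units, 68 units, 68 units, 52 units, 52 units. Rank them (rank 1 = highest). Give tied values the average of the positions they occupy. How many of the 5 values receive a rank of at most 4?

Sorted (descending): 91, 68, 68, 52, 52
The 2 values of 68 occupy positions 2–3 → average rank (2+3)/2 = 2.5.
The 2 values of 52 occupy positions 4–5 → average rank (4+5)/2 = 4.5.
Ranks ≤ 4: {1, 2.5, 2.5} → 3 values.

3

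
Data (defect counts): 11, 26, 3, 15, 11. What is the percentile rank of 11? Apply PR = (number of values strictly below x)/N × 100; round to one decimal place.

N = 5.
Strictly below 11: 1. Equal to 11: 2.
PR = 1/5 × 100 = 20.0

20.0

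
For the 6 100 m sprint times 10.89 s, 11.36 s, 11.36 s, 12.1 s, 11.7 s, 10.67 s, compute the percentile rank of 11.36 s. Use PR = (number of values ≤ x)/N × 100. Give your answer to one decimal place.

N = 6.
Strictly below 11.36: 2. Equal to 11.36: 2.
PR = 4/6 × 100 = 66.7

66.7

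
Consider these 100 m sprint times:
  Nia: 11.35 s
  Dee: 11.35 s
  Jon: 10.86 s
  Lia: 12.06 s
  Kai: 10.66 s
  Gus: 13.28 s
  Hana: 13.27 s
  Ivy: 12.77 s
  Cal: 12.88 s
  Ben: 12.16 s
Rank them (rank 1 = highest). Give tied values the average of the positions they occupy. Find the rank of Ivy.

4

Sorted (descending): 13.28, 13.27, 12.88, 12.77, 12.16, 12.06, 11.35, 11.35, 10.86, 10.66
The 2 values of 11.35 occupy positions 7–8 → average rank (7+8)/2 = 7.5.
Ivy has value 12.77 s → rank 4.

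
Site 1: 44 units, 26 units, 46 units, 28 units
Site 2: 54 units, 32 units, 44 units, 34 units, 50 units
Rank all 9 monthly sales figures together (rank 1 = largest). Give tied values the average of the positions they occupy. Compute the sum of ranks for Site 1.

Sorted (descending): 54, 50, 46, 44, 44, 34, 32, 28, 26
The 2 values of 44 occupy positions 4–5 → average rank (4+5)/2 = 4.5.
Site 1 values → pooled ranks: 44→4.5, 26→9, 46→3, 28→8
Rank sum = 4.5 + 9 + 3 + 8 = 24.5

24.5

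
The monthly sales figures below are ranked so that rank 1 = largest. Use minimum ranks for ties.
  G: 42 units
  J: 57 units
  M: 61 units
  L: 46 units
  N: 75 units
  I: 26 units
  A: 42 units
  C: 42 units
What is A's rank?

5

Sorted (descending): 75, 61, 57, 46, 42, 42, 42, 26
The 3 values of 42 occupy positions 5–7 → each gets rank 5.
A has value 42 units → rank 5.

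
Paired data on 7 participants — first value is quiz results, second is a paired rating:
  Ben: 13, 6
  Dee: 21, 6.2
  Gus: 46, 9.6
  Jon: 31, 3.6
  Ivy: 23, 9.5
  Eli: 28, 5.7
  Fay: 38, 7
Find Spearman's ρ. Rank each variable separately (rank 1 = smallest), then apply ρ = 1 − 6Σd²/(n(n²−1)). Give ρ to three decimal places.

0.321

Ranks of variable 1: 1, 2, 7, 5, 3, 4, 6
Ranks of variable 2: 3, 4, 7, 1, 6, 2, 5
d = r₁ − r₂: -2, -2, 0, 4, -3, 2, 1
d²: 4, 4, 0, 16, 9, 4, 1; Σd² = 38
ρ = 1 − 6·38/(7·48) = 1 − 228/336 = 0.321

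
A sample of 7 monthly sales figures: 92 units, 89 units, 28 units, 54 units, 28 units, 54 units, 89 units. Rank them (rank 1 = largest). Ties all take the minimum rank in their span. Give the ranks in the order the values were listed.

1, 2, 6, 4, 6, 4, 2

Sorted (descending): 92, 89, 89, 54, 54, 28, 28
The 2 values of 89 occupy positions 2–3 → each gets rank 2.
The 2 values of 54 occupy positions 4–5 → each gets rank 4.
The 2 values of 28 occupy positions 6–7 → each gets rank 6.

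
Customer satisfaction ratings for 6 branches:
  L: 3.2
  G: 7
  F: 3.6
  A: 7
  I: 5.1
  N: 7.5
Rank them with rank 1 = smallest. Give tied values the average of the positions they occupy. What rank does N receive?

Sorted (ascending): 3.2, 3.6, 5.1, 7, 7, 7.5
The 2 values of 7 occupy positions 4–5 → average rank (4+5)/2 = 4.5.
N has value 7.5 → rank 6.

6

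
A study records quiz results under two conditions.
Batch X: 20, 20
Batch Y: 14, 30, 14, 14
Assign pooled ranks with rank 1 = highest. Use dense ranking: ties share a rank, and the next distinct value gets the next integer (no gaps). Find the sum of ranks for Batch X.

4

Sorted (descending): 30, 20, 20, 14, 14, 14
The 2 values of 20 share dense rank 2.
The 3 values of 14 share dense rank 3.
Remaining distinct values take the next consecutive integers.
Batch X values → pooled ranks: 20→2, 20→2
Rank sum = 2 + 2 = 4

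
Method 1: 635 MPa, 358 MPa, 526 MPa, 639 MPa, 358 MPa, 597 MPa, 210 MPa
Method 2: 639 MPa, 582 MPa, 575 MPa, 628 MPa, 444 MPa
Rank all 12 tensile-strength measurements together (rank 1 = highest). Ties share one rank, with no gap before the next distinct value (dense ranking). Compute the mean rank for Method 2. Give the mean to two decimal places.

4.60

Sorted (descending): 639, 639, 635, 628, 597, 582, 575, 526, 444, 358, 358, 210
The 2 values of 639 share dense rank 1.
The 2 values of 358 share dense rank 9.
Remaining distinct values take the next consecutive integers.
Method 2 values → pooled ranks: 639→1, 582→5, 575→6, 628→3, 444→8
Mean rank = (1 + 5 + 6 + 3 + 8) / 5 = 4.60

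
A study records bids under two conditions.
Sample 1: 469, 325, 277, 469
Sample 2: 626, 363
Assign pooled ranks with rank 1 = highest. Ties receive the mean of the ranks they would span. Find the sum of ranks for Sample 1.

Sorted (descending): 626, 469, 469, 363, 325, 277
The 2 values of 469 occupy positions 2–3 → average rank (2+3)/2 = 2.5.
Sample 1 values → pooled ranks: 469→2.5, 325→5, 277→6, 469→2.5
Rank sum = 2.5 + 5 + 6 + 2.5 = 16

16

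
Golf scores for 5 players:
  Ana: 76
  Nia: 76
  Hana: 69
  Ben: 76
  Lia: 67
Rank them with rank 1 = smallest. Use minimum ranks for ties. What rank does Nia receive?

3

Sorted (ascending): 67, 69, 76, 76, 76
The 3 values of 76 occupy positions 3–5 → each gets rank 3.
Nia has value 76 → rank 3.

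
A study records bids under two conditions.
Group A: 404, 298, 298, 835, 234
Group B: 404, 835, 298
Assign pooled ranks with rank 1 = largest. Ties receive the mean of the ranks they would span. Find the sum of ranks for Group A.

25

Sorted (descending): 835, 835, 404, 404, 298, 298, 298, 234
The 2 values of 835 occupy positions 1–2 → average rank (1+2)/2 = 1.5.
The 2 values of 404 occupy positions 3–4 → average rank (3+4)/2 = 3.5.
The 3 values of 298 occupy positions 5–7 → average rank 6.
Group A values → pooled ranks: 404→3.5, 298→6, 298→6, 835→1.5, 234→8
Rank sum = 3.5 + 6 + 6 + 1.5 + 8 = 25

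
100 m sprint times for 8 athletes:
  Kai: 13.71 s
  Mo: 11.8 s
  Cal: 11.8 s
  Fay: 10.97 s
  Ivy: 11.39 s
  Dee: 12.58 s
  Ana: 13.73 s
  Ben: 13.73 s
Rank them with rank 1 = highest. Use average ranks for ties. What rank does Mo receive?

5.5

Sorted (descending): 13.73, 13.73, 13.71, 12.58, 11.8, 11.8, 11.39, 10.97
The 2 values of 13.73 occupy positions 1–2 → average rank (1+2)/2 = 1.5.
The 2 values of 11.8 occupy positions 5–6 → average rank (5+6)/2 = 5.5.
Mo has value 11.8 s → rank 5.5.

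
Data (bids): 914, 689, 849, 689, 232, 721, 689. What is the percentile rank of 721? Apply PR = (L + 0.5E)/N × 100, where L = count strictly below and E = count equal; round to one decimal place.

N = 7.
Strictly below 721: 4. Equal to 721: 1.
PR = (4 + 0.5·1)/7 × 100 = 64.3

64.3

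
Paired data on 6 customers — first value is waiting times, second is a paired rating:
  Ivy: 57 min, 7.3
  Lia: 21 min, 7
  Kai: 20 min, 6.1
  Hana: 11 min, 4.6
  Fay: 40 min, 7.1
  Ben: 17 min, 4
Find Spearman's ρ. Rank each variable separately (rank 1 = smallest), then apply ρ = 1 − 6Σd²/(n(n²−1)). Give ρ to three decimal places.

0.943

Ranks of variable 1: 6, 4, 3, 1, 5, 2
Ranks of variable 2: 6, 4, 3, 2, 5, 1
d = r₁ − r₂: 0, 0, 0, -1, 0, 1
d²: 0, 0, 0, 1, 0, 1; Σd² = 2
ρ = 1 − 6·2/(6·35) = 1 − 12/210 = 0.943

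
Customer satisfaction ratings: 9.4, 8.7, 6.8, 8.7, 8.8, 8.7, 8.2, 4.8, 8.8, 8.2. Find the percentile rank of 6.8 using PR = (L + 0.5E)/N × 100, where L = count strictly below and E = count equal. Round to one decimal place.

15.0

N = 10.
Strictly below 6.8: 1. Equal to 6.8: 1.
PR = (1 + 0.5·1)/10 × 100 = 15.0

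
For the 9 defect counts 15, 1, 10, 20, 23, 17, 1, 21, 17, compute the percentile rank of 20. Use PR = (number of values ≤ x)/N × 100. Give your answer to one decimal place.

N = 9.
Strictly below 20: 6. Equal to 20: 1.
PR = 7/9 × 100 = 77.8

77.8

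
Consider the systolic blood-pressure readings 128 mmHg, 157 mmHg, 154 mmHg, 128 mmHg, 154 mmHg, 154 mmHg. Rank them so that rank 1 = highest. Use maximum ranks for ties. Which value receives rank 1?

157

Sorted (descending): 157, 154, 154, 154, 128, 128
The 3 values of 154 occupy positions 2–4 → each gets rank 4.
The 2 values of 128 occupy positions 5–6 → each gets rank 6.
Rank 1 → value 157.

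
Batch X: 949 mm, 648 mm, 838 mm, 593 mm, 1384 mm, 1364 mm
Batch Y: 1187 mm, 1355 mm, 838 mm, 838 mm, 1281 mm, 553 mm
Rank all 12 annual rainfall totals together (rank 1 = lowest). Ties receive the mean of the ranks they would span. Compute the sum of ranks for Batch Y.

38

Sorted (ascending): 553, 593, 648, 838, 838, 838, 949, 1187, 1281, 1355, 1364, 1384
The 3 values of 838 occupy positions 4–6 → average rank 5.
Batch Y values → pooled ranks: 1187→8, 1355→10, 838→5, 838→5, 1281→9, 553→1
Rank sum = 8 + 10 + 5 + 5 + 9 + 1 = 38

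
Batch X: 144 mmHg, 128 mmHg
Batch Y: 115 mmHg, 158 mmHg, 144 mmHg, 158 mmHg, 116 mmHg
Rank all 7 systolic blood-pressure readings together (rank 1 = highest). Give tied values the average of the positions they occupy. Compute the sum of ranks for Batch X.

Sorted (descending): 158, 158, 144, 144, 128, 116, 115
The 2 values of 158 occupy positions 1–2 → average rank (1+2)/2 = 1.5.
The 2 values of 144 occupy positions 3–4 → average rank (3+4)/2 = 3.5.
Batch X values → pooled ranks: 144→3.5, 128→5
Rank sum = 3.5 + 5 = 8.5

8.5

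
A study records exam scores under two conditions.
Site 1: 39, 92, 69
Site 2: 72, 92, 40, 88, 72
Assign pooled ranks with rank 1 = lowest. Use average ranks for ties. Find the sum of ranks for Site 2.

Sorted (ascending): 39, 40, 69, 72, 72, 88, 92, 92
The 2 values of 72 occupy positions 4–5 → average rank (4+5)/2 = 4.5.
The 2 values of 92 occupy positions 7–8 → average rank (7+8)/2 = 7.5.
Site 2 values → pooled ranks: 72→4.5, 92→7.5, 40→2, 88→6, 72→4.5
Rank sum = 4.5 + 7.5 + 2 + 6 + 4.5 = 24.5

24.5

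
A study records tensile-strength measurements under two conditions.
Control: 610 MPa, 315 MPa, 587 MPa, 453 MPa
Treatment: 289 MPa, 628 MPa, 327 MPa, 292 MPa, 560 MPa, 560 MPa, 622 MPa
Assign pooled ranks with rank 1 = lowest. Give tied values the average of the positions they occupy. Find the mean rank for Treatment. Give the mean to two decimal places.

5.86

Sorted (ascending): 289, 292, 315, 327, 453, 560, 560, 587, 610, 622, 628
The 2 values of 560 occupy positions 6–7 → average rank (6+7)/2 = 6.5.
Treatment values → pooled ranks: 289→1, 628→11, 327→4, 292→2, 560→6.5, 560→6.5, 622→10
Mean rank = (1 + 11 + 4 + 2 + 6.5 + 6.5 + 10) / 7 = 5.86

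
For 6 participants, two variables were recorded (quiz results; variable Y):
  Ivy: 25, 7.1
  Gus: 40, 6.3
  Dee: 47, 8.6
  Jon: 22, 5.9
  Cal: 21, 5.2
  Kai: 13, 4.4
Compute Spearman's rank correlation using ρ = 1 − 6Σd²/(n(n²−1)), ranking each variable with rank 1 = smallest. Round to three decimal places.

0.943

Ranks of variable 1: 4, 5, 6, 3, 2, 1
Ranks of variable 2: 5, 4, 6, 3, 2, 1
d = r₁ − r₂: -1, 1, 0, 0, 0, 0
d²: 1, 1, 0, 0, 0, 0; Σd² = 2
ρ = 1 − 6·2/(6·35) = 1 − 12/210 = 0.943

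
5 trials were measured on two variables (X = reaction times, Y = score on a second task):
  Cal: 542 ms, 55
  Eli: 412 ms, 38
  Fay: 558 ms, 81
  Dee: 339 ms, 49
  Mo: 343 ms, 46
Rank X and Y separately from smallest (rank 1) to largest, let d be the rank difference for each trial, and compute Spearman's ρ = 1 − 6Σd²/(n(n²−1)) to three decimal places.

0.600

Ranks of variable 1: 4, 3, 5, 1, 2
Ranks of variable 2: 4, 1, 5, 3, 2
d = r₁ − r₂: 0, 2, 0, -2, 0
d²: 0, 4, 0, 4, 0; Σd² = 8
ρ = 1 − 6·8/(5·24) = 1 − 48/120 = 0.600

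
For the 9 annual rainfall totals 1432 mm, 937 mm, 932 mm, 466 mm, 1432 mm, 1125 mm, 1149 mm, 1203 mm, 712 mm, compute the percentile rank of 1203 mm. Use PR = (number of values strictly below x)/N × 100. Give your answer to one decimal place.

66.7

N = 9.
Strictly below 1203: 6. Equal to 1203: 1.
PR = 6/9 × 100 = 66.7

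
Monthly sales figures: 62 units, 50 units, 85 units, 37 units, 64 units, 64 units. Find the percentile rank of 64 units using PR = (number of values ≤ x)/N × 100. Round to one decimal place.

83.3

N = 6.
Strictly below 64: 3. Equal to 64: 2.
PR = 5/6 × 100 = 83.3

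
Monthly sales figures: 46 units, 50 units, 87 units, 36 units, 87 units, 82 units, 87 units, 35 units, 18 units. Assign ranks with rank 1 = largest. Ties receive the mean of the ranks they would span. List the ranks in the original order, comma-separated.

Sorted (descending): 87, 87, 87, 82, 50, 46, 36, 35, 18
The 3 values of 87 occupy positions 1–3 → average rank 2.

6, 5, 2, 7, 2, 4, 2, 8, 9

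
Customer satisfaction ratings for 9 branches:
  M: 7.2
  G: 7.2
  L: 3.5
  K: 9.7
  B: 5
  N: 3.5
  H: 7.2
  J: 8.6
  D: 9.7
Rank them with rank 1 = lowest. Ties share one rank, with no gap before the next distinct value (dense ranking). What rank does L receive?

Sorted (ascending): 3.5, 3.5, 5, 7.2, 7.2, 7.2, 8.6, 9.7, 9.7
The 2 values of 3.5 share dense rank 1.
The 3 values of 7.2 share dense rank 3.
The 2 values of 9.7 share dense rank 5.
Remaining distinct values take the next consecutive integers.
L has value 3.5 → rank 1.

1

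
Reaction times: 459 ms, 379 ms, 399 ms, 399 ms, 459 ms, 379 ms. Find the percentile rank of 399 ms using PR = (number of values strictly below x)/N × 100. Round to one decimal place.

N = 6.
Strictly below 399: 2. Equal to 399: 2.
PR = 2/6 × 100 = 33.3

33.3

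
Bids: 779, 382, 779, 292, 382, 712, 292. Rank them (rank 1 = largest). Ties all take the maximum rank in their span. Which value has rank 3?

Sorted (descending): 779, 779, 712, 382, 382, 292, 292
The 2 values of 779 occupy positions 1–2 → each gets rank 2.
The 2 values of 382 occupy positions 4–5 → each gets rank 5.
The 2 values of 292 occupy positions 6–7 → each gets rank 7.
Rank 3 → value 712.

712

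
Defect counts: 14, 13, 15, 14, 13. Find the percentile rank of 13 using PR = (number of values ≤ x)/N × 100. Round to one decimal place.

N = 5.
Strictly below 13: 0. Equal to 13: 2.
PR = 2/5 × 100 = 40.0

40.0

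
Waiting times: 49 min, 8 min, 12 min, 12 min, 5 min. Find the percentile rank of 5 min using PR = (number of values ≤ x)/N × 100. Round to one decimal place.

20.0

N = 5.
Strictly below 5: 0. Equal to 5: 1.
PR = 1/5 × 100 = 20.0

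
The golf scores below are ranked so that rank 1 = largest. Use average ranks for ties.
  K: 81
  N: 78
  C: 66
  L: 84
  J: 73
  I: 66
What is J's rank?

Sorted (descending): 84, 81, 78, 73, 66, 66
The 2 values of 66 occupy positions 5–6 → average rank (5+6)/2 = 5.5.
J has value 73 → rank 4.

4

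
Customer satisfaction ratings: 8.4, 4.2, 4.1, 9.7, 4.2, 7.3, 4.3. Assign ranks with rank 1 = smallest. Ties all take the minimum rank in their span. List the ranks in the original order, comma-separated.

6, 2, 1, 7, 2, 5, 4

Sorted (ascending): 4.1, 4.2, 4.2, 4.3, 7.3, 8.4, 9.7
The 2 values of 4.2 occupy positions 2–3 → each gets rank 2.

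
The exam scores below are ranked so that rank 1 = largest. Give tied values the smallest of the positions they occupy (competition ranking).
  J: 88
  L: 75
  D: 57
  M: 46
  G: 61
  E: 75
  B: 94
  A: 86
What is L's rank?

Sorted (descending): 94, 88, 86, 75, 75, 61, 57, 46
The 2 values of 75 occupy positions 4–5 → each gets rank 4.
L has value 75 → rank 4.

4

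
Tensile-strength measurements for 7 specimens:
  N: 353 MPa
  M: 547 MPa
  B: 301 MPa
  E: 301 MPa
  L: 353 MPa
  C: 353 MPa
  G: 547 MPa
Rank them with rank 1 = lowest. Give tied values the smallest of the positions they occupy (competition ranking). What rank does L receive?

Sorted (ascending): 301, 301, 353, 353, 353, 547, 547
The 2 values of 301 occupy positions 1–2 → each gets rank 1.
The 3 values of 353 occupy positions 3–5 → each gets rank 3.
The 2 values of 547 occupy positions 6–7 → each gets rank 6.
L has value 353 MPa → rank 3.

3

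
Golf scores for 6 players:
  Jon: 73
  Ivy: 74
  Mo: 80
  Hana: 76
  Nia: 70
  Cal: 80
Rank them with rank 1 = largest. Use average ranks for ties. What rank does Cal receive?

Sorted (descending): 80, 80, 76, 74, 73, 70
The 2 values of 80 occupy positions 1–2 → average rank (1+2)/2 = 1.5.
Cal has value 80 → rank 1.5.

1.5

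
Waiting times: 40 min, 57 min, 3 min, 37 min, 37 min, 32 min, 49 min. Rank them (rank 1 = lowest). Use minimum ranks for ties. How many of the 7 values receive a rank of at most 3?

Sorted (ascending): 3, 32, 37, 37, 40, 49, 57
The 2 values of 37 occupy positions 3–4 → each gets rank 3.
Ranks ≤ 3: {1, 2, 3, 3} → 4 values.

4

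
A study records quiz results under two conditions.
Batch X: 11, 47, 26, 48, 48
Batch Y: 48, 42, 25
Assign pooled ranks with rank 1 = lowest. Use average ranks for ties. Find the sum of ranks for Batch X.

Sorted (ascending): 11, 25, 26, 42, 47, 48, 48, 48
The 3 values of 48 occupy positions 6–8 → average rank 7.
Batch X values → pooled ranks: 11→1, 47→5, 26→3, 48→7, 48→7
Rank sum = 1 + 5 + 3 + 7 + 7 = 23

23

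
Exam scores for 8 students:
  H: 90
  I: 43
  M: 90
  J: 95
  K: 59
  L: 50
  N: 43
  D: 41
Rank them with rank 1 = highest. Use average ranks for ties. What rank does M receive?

2.5

Sorted (descending): 95, 90, 90, 59, 50, 43, 43, 41
The 2 values of 90 occupy positions 2–3 → average rank (2+3)/2 = 2.5.
The 2 values of 43 occupy positions 6–7 → average rank (6+7)/2 = 6.5.
M has value 90 → rank 2.5.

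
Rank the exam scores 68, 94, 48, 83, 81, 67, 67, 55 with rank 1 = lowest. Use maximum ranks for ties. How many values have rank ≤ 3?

Sorted (ascending): 48, 55, 67, 67, 68, 81, 83, 94
The 2 values of 67 occupy positions 3–4 → each gets rank 4.
Ranks ≤ 3: {1, 2} → 2 values.

2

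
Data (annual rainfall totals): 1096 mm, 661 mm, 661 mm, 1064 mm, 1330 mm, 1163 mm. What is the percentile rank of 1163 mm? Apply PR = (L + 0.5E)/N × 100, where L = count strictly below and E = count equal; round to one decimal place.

N = 6.
Strictly below 1163: 4. Equal to 1163: 1.
PR = (4 + 0.5·1)/6 × 100 = 75.0

75.0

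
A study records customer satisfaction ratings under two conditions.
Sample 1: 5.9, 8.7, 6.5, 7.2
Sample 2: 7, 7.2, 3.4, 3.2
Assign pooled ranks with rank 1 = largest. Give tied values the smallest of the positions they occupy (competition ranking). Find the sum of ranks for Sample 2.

Sorted (descending): 8.7, 7.2, 7.2, 7, 6.5, 5.9, 3.4, 3.2
The 2 values of 7.2 occupy positions 2–3 → each gets rank 2.
Sample 2 values → pooled ranks: 7→4, 7.2→2, 3.4→7, 3.2→8
Rank sum = 4 + 2 + 7 + 8 = 21

21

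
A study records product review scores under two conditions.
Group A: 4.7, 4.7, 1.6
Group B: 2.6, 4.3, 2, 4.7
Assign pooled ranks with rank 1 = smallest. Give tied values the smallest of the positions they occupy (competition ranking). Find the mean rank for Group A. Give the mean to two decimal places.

3.67

Sorted (ascending): 1.6, 2, 2.6, 4.3, 4.7, 4.7, 4.7
The 3 values of 4.7 occupy positions 5–7 → each gets rank 5.
Group A values → pooled ranks: 4.7→5, 4.7→5, 1.6→1
Mean rank = (5 + 5 + 1) / 3 = 3.67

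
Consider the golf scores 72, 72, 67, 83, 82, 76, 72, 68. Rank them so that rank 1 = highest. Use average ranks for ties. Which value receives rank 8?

Sorted (descending): 83, 82, 76, 72, 72, 72, 68, 67
The 3 values of 72 occupy positions 4–6 → average rank 5.
Rank 8 → value 67.

67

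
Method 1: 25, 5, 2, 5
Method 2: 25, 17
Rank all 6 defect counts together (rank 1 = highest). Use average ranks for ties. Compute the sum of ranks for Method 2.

4.5

Sorted (descending): 25, 25, 17, 5, 5, 2
The 2 values of 25 occupy positions 1–2 → average rank (1+2)/2 = 1.5.
The 2 values of 5 occupy positions 4–5 → average rank (4+5)/2 = 4.5.
Method 2 values → pooled ranks: 25→1.5, 17→3
Rank sum = 1.5 + 3 = 4.5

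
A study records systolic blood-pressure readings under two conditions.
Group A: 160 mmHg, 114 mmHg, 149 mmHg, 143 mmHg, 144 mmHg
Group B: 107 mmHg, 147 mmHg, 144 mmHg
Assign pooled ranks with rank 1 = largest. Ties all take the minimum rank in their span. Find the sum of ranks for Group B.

15

Sorted (descending): 160, 149, 147, 144, 144, 143, 114, 107
The 2 values of 144 occupy positions 4–5 → each gets rank 4.
Group B values → pooled ranks: 107→8, 147→3, 144→4
Rank sum = 8 + 3 + 4 = 15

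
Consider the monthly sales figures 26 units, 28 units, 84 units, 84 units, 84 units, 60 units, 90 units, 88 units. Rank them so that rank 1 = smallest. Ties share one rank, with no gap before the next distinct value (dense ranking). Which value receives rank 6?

Sorted (ascending): 26, 28, 60, 84, 84, 84, 88, 90
The 3 values of 84 share dense rank 4.
Remaining distinct values take the next consecutive integers.
Rank 6 → value 90.

90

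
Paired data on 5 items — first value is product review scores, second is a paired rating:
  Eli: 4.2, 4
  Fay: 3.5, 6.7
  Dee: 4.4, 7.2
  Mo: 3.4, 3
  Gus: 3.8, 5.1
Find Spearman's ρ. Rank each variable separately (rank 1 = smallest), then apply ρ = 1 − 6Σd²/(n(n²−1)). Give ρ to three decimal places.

0.600

Ranks of variable 1: 4, 2, 5, 1, 3
Ranks of variable 2: 2, 4, 5, 1, 3
d = r₁ − r₂: 2, -2, 0, 0, 0
d²: 4, 4, 0, 0, 0; Σd² = 8
ρ = 1 − 6·8/(5·24) = 1 − 48/120 = 0.600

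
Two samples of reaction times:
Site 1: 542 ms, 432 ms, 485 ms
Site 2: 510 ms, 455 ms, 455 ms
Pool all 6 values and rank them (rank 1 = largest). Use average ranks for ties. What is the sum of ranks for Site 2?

Sorted (descending): 542, 510, 485, 455, 455, 432
The 2 values of 455 occupy positions 4–5 → average rank (4+5)/2 = 4.5.
Site 2 values → pooled ranks: 510→2, 455→4.5, 455→4.5
Rank sum = 2 + 4.5 + 4.5 = 11

11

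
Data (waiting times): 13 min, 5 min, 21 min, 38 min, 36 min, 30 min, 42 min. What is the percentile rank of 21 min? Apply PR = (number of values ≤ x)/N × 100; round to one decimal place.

42.9

N = 7.
Strictly below 21: 2. Equal to 21: 1.
PR = 3/7 × 100 = 42.9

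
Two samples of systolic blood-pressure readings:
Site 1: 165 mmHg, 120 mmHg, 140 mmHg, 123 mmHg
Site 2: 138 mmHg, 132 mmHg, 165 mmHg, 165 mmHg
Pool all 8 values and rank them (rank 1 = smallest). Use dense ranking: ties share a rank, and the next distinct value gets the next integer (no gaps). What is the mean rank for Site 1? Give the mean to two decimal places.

3.50

Sorted (ascending): 120, 123, 132, 138, 140, 165, 165, 165
The 3 values of 165 share dense rank 6.
Remaining distinct values take the next consecutive integers.
Site 1 values → pooled ranks: 165→6, 120→1, 140→5, 123→2
Mean rank = (6 + 1 + 5 + 2) / 4 = 3.50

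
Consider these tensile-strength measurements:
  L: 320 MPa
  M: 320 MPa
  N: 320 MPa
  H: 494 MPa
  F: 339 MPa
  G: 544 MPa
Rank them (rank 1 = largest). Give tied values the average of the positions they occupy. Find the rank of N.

Sorted (descending): 544, 494, 339, 320, 320, 320
The 3 values of 320 occupy positions 4–6 → average rank 5.
N has value 320 MPa → rank 5.

5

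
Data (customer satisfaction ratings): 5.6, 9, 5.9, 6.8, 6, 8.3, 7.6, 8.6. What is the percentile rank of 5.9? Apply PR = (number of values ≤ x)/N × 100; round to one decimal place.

N = 8.
Strictly below 5.9: 1. Equal to 5.9: 1.
PR = 2/8 × 100 = 25.0

25.0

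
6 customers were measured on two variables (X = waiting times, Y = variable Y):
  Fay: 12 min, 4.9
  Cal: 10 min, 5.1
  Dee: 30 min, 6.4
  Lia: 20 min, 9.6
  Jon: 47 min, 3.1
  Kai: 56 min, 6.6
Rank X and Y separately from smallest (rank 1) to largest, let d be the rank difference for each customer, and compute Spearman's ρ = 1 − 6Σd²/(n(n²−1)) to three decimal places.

0.143

Ranks of variable 1: 2, 1, 4, 3, 5, 6
Ranks of variable 2: 2, 3, 4, 6, 1, 5
d = r₁ − r₂: 0, -2, 0, -3, 4, 1
d²: 0, 4, 0, 9, 16, 1; Σd² = 30
ρ = 1 − 6·30/(6·35) = 1 − 180/210 = 0.143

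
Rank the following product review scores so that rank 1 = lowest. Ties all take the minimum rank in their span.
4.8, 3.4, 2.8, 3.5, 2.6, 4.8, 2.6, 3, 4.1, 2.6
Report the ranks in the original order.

9, 6, 4, 7, 1, 9, 1, 5, 8, 1

Sorted (ascending): 2.6, 2.6, 2.6, 2.8, 3, 3.4, 3.5, 4.1, 4.8, 4.8
The 3 values of 2.6 occupy positions 1–3 → each gets rank 1.
The 2 values of 4.8 occupy positions 9–10 → each gets rank 9.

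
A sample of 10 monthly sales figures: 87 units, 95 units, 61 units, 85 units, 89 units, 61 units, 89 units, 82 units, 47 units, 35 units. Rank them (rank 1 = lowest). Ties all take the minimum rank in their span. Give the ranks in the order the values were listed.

Sorted (ascending): 35, 47, 61, 61, 82, 85, 87, 89, 89, 95
The 2 values of 61 occupy positions 3–4 → each gets rank 3.
The 2 values of 89 occupy positions 8–9 → each gets rank 8.

7, 10, 3, 6, 8, 3, 8, 5, 2, 1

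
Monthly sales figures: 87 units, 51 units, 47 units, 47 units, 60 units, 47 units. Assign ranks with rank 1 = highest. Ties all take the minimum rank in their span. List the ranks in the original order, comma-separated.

Sorted (descending): 87, 60, 51, 47, 47, 47
The 3 values of 47 occupy positions 4–6 → each gets rank 4.

1, 3, 4, 4, 2, 4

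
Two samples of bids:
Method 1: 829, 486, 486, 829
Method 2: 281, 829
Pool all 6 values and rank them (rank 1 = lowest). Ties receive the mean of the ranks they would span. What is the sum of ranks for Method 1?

Sorted (ascending): 281, 486, 486, 829, 829, 829
The 2 values of 486 occupy positions 2–3 → average rank (2+3)/2 = 2.5.
The 3 values of 829 occupy positions 4–6 → average rank 5.
Method 1 values → pooled ranks: 829→5, 486→2.5, 486→2.5, 829→5
Rank sum = 5 + 2.5 + 2.5 + 5 = 15

15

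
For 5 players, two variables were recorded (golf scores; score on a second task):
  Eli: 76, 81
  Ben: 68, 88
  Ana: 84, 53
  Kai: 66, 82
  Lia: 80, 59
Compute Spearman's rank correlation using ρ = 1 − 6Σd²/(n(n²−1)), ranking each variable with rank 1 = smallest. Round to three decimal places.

Ranks of variable 1: 3, 2, 5, 1, 4
Ranks of variable 2: 3, 5, 1, 4, 2
d = r₁ − r₂: 0, -3, 4, -3, 2
d²: 0, 9, 16, 9, 4; Σd² = 38
ρ = 1 − 6·38/(5·24) = 1 − 228/120 = -0.900

-0.900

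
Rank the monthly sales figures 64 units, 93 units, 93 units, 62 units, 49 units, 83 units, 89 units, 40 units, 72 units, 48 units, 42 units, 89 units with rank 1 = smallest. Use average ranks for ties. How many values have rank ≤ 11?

10

Sorted (ascending): 40, 42, 48, 49, 62, 64, 72, 83, 89, 89, 93, 93
The 2 values of 89 occupy positions 9–10 → average rank (9+10)/2 = 9.5.
The 2 values of 93 occupy positions 11–12 → average rank (11+12)/2 = 11.5.
Ranks ≤ 11: {1, 2, 3, 4, 5, 6, 7, 8, 9.5, 9.5} → 10 values.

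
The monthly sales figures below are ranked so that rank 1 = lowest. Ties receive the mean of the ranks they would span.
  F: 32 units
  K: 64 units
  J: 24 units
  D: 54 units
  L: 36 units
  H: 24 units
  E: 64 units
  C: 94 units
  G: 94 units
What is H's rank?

Sorted (ascending): 24, 24, 32, 36, 54, 64, 64, 94, 94
The 2 values of 24 occupy positions 1–2 → average rank (1+2)/2 = 1.5.
The 2 values of 64 occupy positions 6–7 → average rank (6+7)/2 = 6.5.
The 2 values of 94 occupy positions 8–9 → average rank (8+9)/2 = 8.5.
H has value 24 units → rank 1.5.

1.5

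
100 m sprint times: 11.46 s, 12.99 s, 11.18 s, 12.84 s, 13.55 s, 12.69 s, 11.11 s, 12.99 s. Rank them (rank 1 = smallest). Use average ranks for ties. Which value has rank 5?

12.84

Sorted (ascending): 11.11, 11.18, 11.46, 12.69, 12.84, 12.99, 12.99, 13.55
The 2 values of 12.99 occupy positions 6–7 → average rank (6+7)/2 = 6.5.
Rank 5 → value 12.84.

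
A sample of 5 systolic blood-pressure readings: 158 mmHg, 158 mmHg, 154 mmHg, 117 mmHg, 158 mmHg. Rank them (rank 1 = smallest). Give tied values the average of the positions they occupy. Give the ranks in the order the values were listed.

4, 4, 2, 1, 4

Sorted (ascending): 117, 154, 158, 158, 158
The 3 values of 158 occupy positions 3–5 → average rank 4.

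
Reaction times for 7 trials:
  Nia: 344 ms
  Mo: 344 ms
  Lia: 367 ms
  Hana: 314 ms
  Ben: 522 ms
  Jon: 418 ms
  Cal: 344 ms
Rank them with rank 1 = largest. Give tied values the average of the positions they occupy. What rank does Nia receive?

5

Sorted (descending): 522, 418, 367, 344, 344, 344, 314
The 3 values of 344 occupy positions 4–6 → average rank 5.
Nia has value 344 ms → rank 5.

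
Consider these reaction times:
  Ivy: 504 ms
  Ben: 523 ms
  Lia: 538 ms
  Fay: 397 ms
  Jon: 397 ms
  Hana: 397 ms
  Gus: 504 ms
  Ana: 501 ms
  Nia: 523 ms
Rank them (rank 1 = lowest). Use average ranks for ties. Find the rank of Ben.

Sorted (ascending): 397, 397, 397, 501, 504, 504, 523, 523, 538
The 3 values of 397 occupy positions 1–3 → average rank 2.
The 2 values of 504 occupy positions 5–6 → average rank (5+6)/2 = 5.5.
The 2 values of 523 occupy positions 7–8 → average rank (7+8)/2 = 7.5.
Ben has value 523 ms → rank 7.5.

7.5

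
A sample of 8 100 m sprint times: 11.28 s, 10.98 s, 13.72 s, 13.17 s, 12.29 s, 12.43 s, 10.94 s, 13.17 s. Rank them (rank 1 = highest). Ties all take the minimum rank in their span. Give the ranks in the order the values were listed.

Sorted (descending): 13.72, 13.17, 13.17, 12.43, 12.29, 11.28, 10.98, 10.94
The 2 values of 13.17 occupy positions 2–3 → each gets rank 2.

6, 7, 1, 2, 5, 4, 8, 2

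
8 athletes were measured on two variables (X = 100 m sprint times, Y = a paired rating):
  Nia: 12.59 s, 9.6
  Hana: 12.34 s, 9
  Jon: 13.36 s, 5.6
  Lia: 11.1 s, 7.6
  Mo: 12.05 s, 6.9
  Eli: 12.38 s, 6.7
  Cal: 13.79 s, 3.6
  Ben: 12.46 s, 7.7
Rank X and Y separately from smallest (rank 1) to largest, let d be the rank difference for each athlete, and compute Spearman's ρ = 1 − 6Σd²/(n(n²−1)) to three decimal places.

Ranks of variable 1: 6, 3, 7, 1, 2, 4, 8, 5
Ranks of variable 2: 8, 7, 2, 5, 4, 3, 1, 6
d = r₁ − r₂: -2, -4, 5, -4, -2, 1, 7, -1
d²: 4, 16, 25, 16, 4, 1, 49, 1; Σd² = 116
ρ = 1 − 6·116/(8·63) = 1 − 696/504 = -0.381

-0.381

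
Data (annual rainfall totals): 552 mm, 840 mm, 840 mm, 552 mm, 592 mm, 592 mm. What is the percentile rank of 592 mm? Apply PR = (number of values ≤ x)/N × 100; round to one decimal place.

66.7

N = 6.
Strictly below 592: 2. Equal to 592: 2.
PR = 4/6 × 100 = 66.7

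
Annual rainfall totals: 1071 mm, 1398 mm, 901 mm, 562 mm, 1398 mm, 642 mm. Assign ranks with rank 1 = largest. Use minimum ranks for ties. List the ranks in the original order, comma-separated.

Sorted (descending): 1398, 1398, 1071, 901, 642, 562
The 2 values of 1398 occupy positions 1–2 → each gets rank 1.

3, 1, 4, 6, 1, 5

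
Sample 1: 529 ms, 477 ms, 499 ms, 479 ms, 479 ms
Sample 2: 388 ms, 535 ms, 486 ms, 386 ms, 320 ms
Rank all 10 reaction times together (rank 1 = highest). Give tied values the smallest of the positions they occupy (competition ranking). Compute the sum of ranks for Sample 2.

Sorted (descending): 535, 529, 499, 486, 479, 479, 477, 388, 386, 320
The 2 values of 479 occupy positions 5–6 → each gets rank 5.
Sample 2 values → pooled ranks: 388→8, 535→1, 486→4, 386→9, 320→10
Rank sum = 8 + 1 + 4 + 9 + 10 = 32

32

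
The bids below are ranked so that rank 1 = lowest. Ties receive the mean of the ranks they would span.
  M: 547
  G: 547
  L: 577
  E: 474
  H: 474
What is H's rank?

1.5

Sorted (ascending): 474, 474, 547, 547, 577
The 2 values of 474 occupy positions 1–2 → average rank (1+2)/2 = 1.5.
The 2 values of 547 occupy positions 3–4 → average rank (3+4)/2 = 3.5.
H has value 474 → rank 1.5.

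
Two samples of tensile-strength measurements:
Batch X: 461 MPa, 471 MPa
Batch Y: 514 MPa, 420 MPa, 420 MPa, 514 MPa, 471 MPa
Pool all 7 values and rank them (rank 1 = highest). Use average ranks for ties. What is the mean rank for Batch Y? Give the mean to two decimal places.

3.90

Sorted (descending): 514, 514, 471, 471, 461, 420, 420
The 2 values of 514 occupy positions 1–2 → average rank (1+2)/2 = 1.5.
The 2 values of 471 occupy positions 3–4 → average rank (3+4)/2 = 3.5.
The 2 values of 420 occupy positions 6–7 → average rank (6+7)/2 = 6.5.
Batch Y values → pooled ranks: 514→1.5, 420→6.5, 420→6.5, 514→1.5, 471→3.5
Mean rank = (1.5 + 6.5 + 6.5 + 1.5 + 3.5) / 5 = 3.90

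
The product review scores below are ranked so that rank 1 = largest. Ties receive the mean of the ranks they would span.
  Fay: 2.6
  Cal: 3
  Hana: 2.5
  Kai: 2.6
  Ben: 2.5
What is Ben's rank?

4.5

Sorted (descending): 3, 2.6, 2.6, 2.5, 2.5
The 2 values of 2.6 occupy positions 2–3 → average rank (2+3)/2 = 2.5.
The 2 values of 2.5 occupy positions 4–5 → average rank (4+5)/2 = 4.5.
Ben has value 2.5 → rank 4.5.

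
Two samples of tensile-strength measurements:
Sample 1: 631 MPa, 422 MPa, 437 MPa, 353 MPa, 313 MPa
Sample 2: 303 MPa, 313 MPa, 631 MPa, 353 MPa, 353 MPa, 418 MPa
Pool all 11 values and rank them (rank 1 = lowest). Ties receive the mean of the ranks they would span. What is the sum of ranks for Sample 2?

31

Sorted (ascending): 303, 313, 313, 353, 353, 353, 418, 422, 437, 631, 631
The 2 values of 313 occupy positions 2–3 → average rank (2+3)/2 = 2.5.
The 3 values of 353 occupy positions 4–6 → average rank 5.
The 2 values of 631 occupy positions 10–11 → average rank (10+11)/2 = 10.5.
Sample 2 values → pooled ranks: 303→1, 313→2.5, 631→10.5, 353→5, 353→5, 418→7
Rank sum = 1 + 2.5 + 10.5 + 5 + 5 + 7 = 31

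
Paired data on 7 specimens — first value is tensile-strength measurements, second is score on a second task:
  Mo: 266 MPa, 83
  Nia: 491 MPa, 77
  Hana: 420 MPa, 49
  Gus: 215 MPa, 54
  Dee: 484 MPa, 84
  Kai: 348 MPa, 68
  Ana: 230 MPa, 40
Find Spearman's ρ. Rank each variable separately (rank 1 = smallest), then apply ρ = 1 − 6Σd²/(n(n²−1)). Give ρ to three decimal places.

Ranks of variable 1: 3, 7, 5, 1, 6, 4, 2
Ranks of variable 2: 6, 5, 2, 3, 7, 4, 1
d = r₁ − r₂: -3, 2, 3, -2, -1, 0, 1
d²: 9, 4, 9, 4, 1, 0, 1; Σd² = 28
ρ = 1 − 6·28/(7·48) = 1 − 168/336 = 0.500

0.500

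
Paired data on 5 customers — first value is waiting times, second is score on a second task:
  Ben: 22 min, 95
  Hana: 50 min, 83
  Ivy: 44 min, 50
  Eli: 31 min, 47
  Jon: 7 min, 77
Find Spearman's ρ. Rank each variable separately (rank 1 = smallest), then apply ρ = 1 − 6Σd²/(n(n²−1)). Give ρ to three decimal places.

-0.100

Ranks of variable 1: 2, 5, 4, 3, 1
Ranks of variable 2: 5, 4, 2, 1, 3
d = r₁ − r₂: -3, 1, 2, 2, -2
d²: 9, 1, 4, 4, 4; Σd² = 22
ρ = 1 − 6·22/(5·24) = 1 − 132/120 = -0.100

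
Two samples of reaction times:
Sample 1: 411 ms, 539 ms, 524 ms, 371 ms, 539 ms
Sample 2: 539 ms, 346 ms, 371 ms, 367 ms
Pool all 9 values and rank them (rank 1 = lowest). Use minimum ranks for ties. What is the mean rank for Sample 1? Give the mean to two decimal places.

5.60

Sorted (ascending): 346, 367, 371, 371, 411, 524, 539, 539, 539
The 2 values of 371 occupy positions 3–4 → each gets rank 3.
The 3 values of 539 occupy positions 7–9 → each gets rank 7.
Sample 1 values → pooled ranks: 411→5, 539→7, 524→6, 371→3, 539→7
Mean rank = (5 + 7 + 6 + 3 + 7) / 5 = 5.60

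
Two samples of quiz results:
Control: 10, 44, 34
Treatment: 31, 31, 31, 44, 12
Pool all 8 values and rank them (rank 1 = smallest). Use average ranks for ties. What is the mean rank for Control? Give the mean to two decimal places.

4.83

Sorted (ascending): 10, 12, 31, 31, 31, 34, 44, 44
The 3 values of 31 occupy positions 3–5 → average rank 4.
The 2 values of 44 occupy positions 7–8 → average rank (7+8)/2 = 7.5.
Control values → pooled ranks: 10→1, 44→7.5, 34→6
Mean rank = (1 + 7.5 + 6) / 3 = 4.83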